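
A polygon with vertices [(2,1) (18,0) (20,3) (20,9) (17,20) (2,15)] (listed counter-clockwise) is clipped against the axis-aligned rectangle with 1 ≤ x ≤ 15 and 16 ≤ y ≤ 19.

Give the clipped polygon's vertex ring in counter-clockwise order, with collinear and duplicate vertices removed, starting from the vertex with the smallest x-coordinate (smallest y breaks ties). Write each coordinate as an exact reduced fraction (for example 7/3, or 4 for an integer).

Clipped polygon: [(5,16) (15,16) (15,19) (14,19)]

1. After x ≥ 1: [(2,1) (18,0) (20,3) (20,9) (17,20) (2,15)]
2. After x ≤ 15: [(2,1) (15,3/16) (15,58/3) (2,15)]
3. After y ≥ 16: [(15,16) (15,58/3) (5,16)]
4. After y ≤ 19: [(15,16) (15,19) (14,19) (5,16)]
5. Canonical ring: [(5,16) (15,16) (15,19) (14,19)]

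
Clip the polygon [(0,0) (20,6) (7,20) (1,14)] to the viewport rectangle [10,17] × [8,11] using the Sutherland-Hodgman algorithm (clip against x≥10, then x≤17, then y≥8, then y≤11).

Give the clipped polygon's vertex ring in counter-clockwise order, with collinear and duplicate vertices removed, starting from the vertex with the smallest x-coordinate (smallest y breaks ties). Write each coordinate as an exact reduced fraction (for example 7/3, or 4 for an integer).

1. After x ≥ 10: [(10,3) (20,6) (10,218/13)]
2. After x ≤ 17: [(10,3) (17,51/10) (17,120/13) (10,218/13)]
3. After y ≥ 8: [(10,8) (17,8) (17,120/13) (10,218/13)]
4. After y ≤ 11: [(10,11) (10,8) (17,8) (17,120/13) (215/14,11)]
5. Canonical ring: [(10,8) (17,8) (17,120/13) (215/14,11) (10,11)]

Clipped polygon: [(10,8) (17,8) (17,120/13) (215/14,11) (10,11)]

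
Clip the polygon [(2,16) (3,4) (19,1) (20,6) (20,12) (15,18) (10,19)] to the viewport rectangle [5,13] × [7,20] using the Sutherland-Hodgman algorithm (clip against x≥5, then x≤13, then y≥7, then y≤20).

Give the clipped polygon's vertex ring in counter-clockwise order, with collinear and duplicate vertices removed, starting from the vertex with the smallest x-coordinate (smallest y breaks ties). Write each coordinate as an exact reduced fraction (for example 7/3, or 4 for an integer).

Clipped polygon: [(5,7) (13,7) (13,92/5) (10,19) (5,137/8)]

1. After x ≥ 5: [(5,137/8) (5,29/8) (19,1) (20,6) (20,12) (15,18) (10,19)]
2. After x ≤ 13: [(5,137/8) (5,29/8) (13,17/8) (13,92/5) (10,19)]
3. After y ≥ 7: [(5,137/8) (5,7) (13,7) (13,92/5) (10,19)]
4. After y ≤ 20: [(5,137/8) (5,7) (13,7) (13,92/5) (10,19)]
5. Canonical ring: [(5,7) (13,7) (13,92/5) (10,19) (5,137/8)]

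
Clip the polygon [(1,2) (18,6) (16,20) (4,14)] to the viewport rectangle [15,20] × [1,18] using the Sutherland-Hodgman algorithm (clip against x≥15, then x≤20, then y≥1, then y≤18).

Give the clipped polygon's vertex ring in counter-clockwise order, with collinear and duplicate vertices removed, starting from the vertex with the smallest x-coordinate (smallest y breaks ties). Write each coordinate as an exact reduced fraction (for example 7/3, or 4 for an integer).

1. After x ≥ 15: [(15,90/17) (18,6) (16,20) (15,39/2)]
2. After x ≤ 20: [(15,90/17) (18,6) (16,20) (15,39/2)]
3. After y ≥ 1: [(15,90/17) (18,6) (16,20) (15,39/2)]
4. After y ≤ 18: [(15,18) (15,90/17) (18,6) (114/7,18)]
5. Canonical ring: [(15,90/17) (18,6) (114/7,18) (15,18)]

Clipped polygon: [(15,90/17) (18,6) (114/7,18) (15,18)]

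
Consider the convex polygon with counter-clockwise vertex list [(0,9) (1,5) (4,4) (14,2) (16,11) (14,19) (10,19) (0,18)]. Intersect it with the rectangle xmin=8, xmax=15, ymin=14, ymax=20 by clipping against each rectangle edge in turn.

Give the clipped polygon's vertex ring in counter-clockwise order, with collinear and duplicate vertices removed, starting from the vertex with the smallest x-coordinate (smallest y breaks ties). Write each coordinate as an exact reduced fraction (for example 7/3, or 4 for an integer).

Clipped polygon: [(8,14) (15,14) (15,15) (14,19) (10,19) (8,94/5)]

1. After x ≥ 8: [(8,16/5) (14,2) (16,11) (14,19) (10,19) (8,94/5)]
2. After x ≤ 15: [(8,16/5) (14,2) (15,13/2) (15,15) (14,19) (10,19) (8,94/5)]
3. After y ≥ 14: [(8,14) (15,14) (15,15) (14,19) (10,19) (8,94/5)]
4. After y ≤ 20: [(8,14) (15,14) (15,15) (14,19) (10,19) (8,94/5)]
5. Canonical ring: [(8,14) (15,14) (15,15) (14,19) (10,19) (8,94/5)]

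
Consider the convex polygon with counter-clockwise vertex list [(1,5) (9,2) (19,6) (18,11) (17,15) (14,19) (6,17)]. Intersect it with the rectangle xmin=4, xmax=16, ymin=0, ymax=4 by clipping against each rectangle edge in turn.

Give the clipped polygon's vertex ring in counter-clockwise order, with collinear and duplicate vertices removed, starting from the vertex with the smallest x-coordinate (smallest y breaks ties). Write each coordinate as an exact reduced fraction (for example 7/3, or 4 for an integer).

1. After x ≥ 4: [(4,61/5) (4,31/8) (9,2) (19,6) (18,11) (17,15) (14,19) (6,17)]
2. After x ≤ 16: [(4,61/5) (4,31/8) (9,2) (16,24/5) (16,49/3) (14,19) (6,17)]
3. After y ≥ 0: [(4,61/5) (4,31/8) (9,2) (16,24/5) (16,49/3) (14,19) (6,17)]
4. After y ≤ 4: [(4,4) (4,31/8) (9,2) (14,4)]
5. Canonical ring: [(4,31/8) (9,2) (14,4) (4,4)]

Clipped polygon: [(4,31/8) (9,2) (14,4) (4,4)]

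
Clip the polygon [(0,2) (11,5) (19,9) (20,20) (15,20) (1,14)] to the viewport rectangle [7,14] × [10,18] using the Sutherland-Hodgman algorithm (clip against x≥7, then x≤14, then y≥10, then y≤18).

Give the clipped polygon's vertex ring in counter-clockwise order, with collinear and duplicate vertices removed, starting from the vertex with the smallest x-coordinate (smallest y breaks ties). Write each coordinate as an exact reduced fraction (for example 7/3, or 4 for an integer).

1. After x ≥ 7: [(7,43/11) (11,5) (19,9) (20,20) (15,20) (7,116/7)]
2. After x ≤ 14: [(7,43/11) (11,5) (14,13/2) (14,137/7) (7,116/7)]
3. After y ≥ 10: [(7,10) (14,10) (14,137/7) (7,116/7)]
4. After y ≤ 18: [(7,10) (14,10) (14,18) (31/3,18) (7,116/7)]
5. Canonical ring: [(7,10) (14,10) (14,18) (31/3,18) (7,116/7)]

Clipped polygon: [(7,10) (14,10) (14,18) (31/3,18) (7,116/7)]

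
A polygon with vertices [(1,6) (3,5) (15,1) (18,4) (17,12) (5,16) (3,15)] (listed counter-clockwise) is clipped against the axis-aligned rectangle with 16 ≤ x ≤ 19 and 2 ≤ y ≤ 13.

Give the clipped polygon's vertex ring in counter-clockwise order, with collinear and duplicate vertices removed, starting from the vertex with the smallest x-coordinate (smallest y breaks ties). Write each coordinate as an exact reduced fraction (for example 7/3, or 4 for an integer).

1. After x ≥ 16: [(16,2) (18,4) (17,12) (16,37/3)]
2. After x ≤ 19: [(16,2) (18,4) (17,12) (16,37/3)]
3. After y ≥ 2: [(16,2) (18,4) (17,12) (16,37/3)]
4. After y ≤ 13: [(16,2) (18,4) (17,12) (16,37/3)]
5. Canonical ring: [(16,2) (18,4) (17,12) (16,37/3)]

Clipped polygon: [(16,2) (18,4) (17,12) (16,37/3)]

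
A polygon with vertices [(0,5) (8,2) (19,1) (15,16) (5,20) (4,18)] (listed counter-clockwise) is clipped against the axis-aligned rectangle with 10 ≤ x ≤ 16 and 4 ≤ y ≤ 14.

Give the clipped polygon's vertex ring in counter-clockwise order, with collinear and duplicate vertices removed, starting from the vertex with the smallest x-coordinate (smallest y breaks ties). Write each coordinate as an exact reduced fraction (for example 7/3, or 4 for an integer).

Clipped polygon: [(10,4) (16,4) (16,49/4) (233/15,14) (10,14)]

1. After x ≥ 10: [(10,20/11) (19,1) (15,16) (10,18)]
2. After x ≤ 16: [(10,20/11) (16,14/11) (16,49/4) (15,16) (10,18)]
3. After y ≥ 4: [(10,4) (16,4) (16,49/4) (15,16) (10,18)]
4. After y ≤ 14: [(10,14) (10,4) (16,4) (16,49/4) (233/15,14)]
5. Canonical ring: [(10,4) (16,4) (16,49/4) (233/15,14) (10,14)]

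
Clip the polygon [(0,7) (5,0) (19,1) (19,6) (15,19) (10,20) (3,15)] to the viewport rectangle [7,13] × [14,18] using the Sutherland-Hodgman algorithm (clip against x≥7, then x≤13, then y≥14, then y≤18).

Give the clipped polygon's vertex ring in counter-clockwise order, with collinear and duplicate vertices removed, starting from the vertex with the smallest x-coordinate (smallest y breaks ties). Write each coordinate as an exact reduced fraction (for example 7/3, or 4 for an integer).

1. After x ≥ 7: [(7,1/7) (19,1) (19,6) (15,19) (10,20) (7,125/7)]
2. After x ≤ 13: [(7,1/7) (13,4/7) (13,97/5) (10,20) (7,125/7)]
3. After y ≥ 14: [(7,14) (13,14) (13,97/5) (10,20) (7,125/7)]
4. After y ≤ 18: [(7,14) (13,14) (13,18) (36/5,18) (7,125/7)]
5. Canonical ring: [(7,14) (13,14) (13,18) (36/5,18) (7,125/7)]

Clipped polygon: [(7,14) (13,14) (13,18) (36/5,18) (7,125/7)]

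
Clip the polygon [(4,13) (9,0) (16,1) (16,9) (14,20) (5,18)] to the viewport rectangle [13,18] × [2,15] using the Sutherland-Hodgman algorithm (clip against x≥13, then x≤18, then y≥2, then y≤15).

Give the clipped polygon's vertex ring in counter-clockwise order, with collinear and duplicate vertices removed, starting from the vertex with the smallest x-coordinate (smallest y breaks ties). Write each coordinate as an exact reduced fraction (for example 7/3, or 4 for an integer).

Clipped polygon: [(13,2) (16,2) (16,9) (164/11,15) (13,15)]

1. After x ≥ 13: [(13,4/7) (16,1) (16,9) (14,20) (13,178/9)]
2. After x ≤ 18: [(13,4/7) (16,1) (16,9) (14,20) (13,178/9)]
3. After y ≥ 2: [(13,2) (16,2) (16,9) (14,20) (13,178/9)]
4. After y ≤ 15: [(13,15) (13,2) (16,2) (16,9) (164/11,15)]
5. Canonical ring: [(13,2) (16,2) (16,9) (164/11,15) (13,15)]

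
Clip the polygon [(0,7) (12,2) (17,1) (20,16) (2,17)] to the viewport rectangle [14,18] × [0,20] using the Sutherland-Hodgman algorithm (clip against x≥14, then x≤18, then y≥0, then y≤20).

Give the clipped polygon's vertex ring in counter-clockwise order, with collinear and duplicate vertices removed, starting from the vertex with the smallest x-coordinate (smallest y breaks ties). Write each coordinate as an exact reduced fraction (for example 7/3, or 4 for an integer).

1. After x ≥ 14: [(14,8/5) (17,1) (20,16) (14,49/3)]
2. After x ≤ 18: [(14,8/5) (17,1) (18,6) (18,145/9) (14,49/3)]
3. After y ≥ 0: [(14,8/5) (17,1) (18,6) (18,145/9) (14,49/3)]
4. After y ≤ 20: [(14,8/5) (17,1) (18,6) (18,145/9) (14,49/3)]
5. Canonical ring: [(14,8/5) (17,1) (18,6) (18,145/9) (14,49/3)]

Clipped polygon: [(14,8/5) (17,1) (18,6) (18,145/9) (14,49/3)]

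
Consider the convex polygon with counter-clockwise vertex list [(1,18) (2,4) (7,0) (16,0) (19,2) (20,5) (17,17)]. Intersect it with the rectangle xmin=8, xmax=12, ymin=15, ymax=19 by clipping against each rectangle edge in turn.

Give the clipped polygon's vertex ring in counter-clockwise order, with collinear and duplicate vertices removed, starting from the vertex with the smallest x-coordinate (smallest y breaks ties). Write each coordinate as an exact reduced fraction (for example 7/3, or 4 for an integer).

1. After x ≥ 8: [(8,281/16) (8,0) (16,0) (19,2) (20,5) (17,17)]
2. After x ≤ 12: [(12,277/16) (8,281/16) (8,0) (12,0)]
3. After y ≥ 15: [(12,15) (12,277/16) (8,281/16) (8,15)]
4. After y ≤ 19: [(12,15) (12,277/16) (8,281/16) (8,15)]
5. Canonical ring: [(8,15) (12,15) (12,277/16) (8,281/16)]

Clipped polygon: [(8,15) (12,15) (12,277/16) (8,281/16)]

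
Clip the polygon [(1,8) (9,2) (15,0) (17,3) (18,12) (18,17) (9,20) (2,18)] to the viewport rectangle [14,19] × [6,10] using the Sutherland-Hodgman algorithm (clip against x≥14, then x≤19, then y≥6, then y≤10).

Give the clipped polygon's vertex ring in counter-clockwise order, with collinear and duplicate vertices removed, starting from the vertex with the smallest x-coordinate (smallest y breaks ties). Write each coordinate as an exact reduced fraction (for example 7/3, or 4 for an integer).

1. After x ≥ 14: [(14,1/3) (15,0) (17,3) (18,12) (18,17) (14,55/3)]
2. After x ≤ 19: [(14,1/3) (15,0) (17,3) (18,12) (18,17) (14,55/3)]
3. After y ≥ 6: [(14,6) (52/3,6) (18,12) (18,17) (14,55/3)]
4. After y ≤ 10: [(14,10) (14,6) (52/3,6) (160/9,10)]
5. Canonical ring: [(14,6) (52/3,6) (160/9,10) (14,10)]

Clipped polygon: [(14,6) (52/3,6) (160/9,10) (14,10)]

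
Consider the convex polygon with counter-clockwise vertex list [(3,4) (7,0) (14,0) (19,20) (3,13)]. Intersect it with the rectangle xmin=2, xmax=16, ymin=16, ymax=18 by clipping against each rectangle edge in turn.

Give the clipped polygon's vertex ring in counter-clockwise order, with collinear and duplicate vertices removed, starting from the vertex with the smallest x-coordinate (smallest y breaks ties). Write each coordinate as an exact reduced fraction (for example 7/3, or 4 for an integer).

1. After x ≥ 2: [(3,4) (7,0) (14,0) (19,20) (3,13)]
2. After x ≤ 16: [(3,4) (7,0) (14,0) (16,8) (16,299/16) (3,13)]
3. After y ≥ 16: [(16,16) (16,299/16) (69/7,16)]
4. After y ≤ 18: [(16,16) (16,18) (101/7,18) (69/7,16)]
5. Canonical ring: [(69/7,16) (16,16) (16,18) (101/7,18)]

Clipped polygon: [(69/7,16) (16,16) (16,18) (101/7,18)]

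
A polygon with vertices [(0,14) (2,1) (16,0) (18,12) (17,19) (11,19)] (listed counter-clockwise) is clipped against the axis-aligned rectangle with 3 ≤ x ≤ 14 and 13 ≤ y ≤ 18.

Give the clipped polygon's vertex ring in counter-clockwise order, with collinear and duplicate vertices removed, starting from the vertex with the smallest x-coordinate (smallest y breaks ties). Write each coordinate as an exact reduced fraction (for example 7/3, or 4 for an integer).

Clipped polygon: [(3,13) (14,13) (14,18) (44/5,18) (3,169/11)]

1. After x ≥ 3: [(3,169/11) (3,13/14) (16,0) (18,12) (17,19) (11,19)]
2. After x ≤ 14: [(3,169/11) (3,13/14) (14,1/7) (14,19) (11,19)]
3. After y ≥ 13: [(3,169/11) (3,13) (14,13) (14,19) (11,19)]
4. After y ≤ 18: [(44/5,18) (3,169/11) (3,13) (14,13) (14,18)]
5. Canonical ring: [(3,13) (14,13) (14,18) (44/5,18) (3,169/11)]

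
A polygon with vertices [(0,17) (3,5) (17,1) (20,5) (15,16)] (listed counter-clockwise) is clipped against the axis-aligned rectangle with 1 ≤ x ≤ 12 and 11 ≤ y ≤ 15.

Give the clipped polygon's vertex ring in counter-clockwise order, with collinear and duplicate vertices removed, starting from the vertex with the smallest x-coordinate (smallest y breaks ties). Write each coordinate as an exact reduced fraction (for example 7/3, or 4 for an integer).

1. After x ≥ 1: [(1,254/15) (1,13) (3,5) (17,1) (20,5) (15,16)]
2. After x ≤ 12: [(12,81/5) (1,254/15) (1,13) (3,5) (12,17/7)]
3. After y ≥ 11: [(12,11) (12,81/5) (1,254/15) (1,13) (3/2,11)]
4. After y ≤ 15: [(12,11) (12,15) (1,15) (1,13) (3/2,11)]
5. Canonical ring: [(1,13) (3/2,11) (12,11) (12,15) (1,15)]

Clipped polygon: [(1,13) (3/2,11) (12,11) (12,15) (1,15)]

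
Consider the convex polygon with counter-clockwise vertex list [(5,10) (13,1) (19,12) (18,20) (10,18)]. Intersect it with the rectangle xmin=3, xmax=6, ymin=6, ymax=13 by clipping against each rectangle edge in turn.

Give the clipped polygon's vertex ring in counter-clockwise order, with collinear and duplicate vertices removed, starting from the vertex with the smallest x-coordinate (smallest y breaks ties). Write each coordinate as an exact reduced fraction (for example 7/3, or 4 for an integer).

Clipped polygon: [(5,10) (6,71/8) (6,58/5)]

1. After x ≥ 3: [(5,10) (13,1) (19,12) (18,20) (10,18)]
2. After x ≤ 6: [(6,58/5) (5,10) (6,71/8)]
3. After y ≥ 6: [(6,58/5) (5,10) (6,71/8)]
4. After y ≤ 13: [(6,58/5) (5,10) (6,71/8)]
5. Canonical ring: [(5,10) (6,71/8) (6,58/5)]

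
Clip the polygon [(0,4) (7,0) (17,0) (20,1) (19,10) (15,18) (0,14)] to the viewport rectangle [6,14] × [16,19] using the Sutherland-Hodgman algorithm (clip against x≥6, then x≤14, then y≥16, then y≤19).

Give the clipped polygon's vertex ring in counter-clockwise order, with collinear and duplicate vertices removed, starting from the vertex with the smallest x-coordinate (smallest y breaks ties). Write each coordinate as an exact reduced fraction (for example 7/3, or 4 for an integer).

1. After x ≥ 6: [(6,4/7) (7,0) (17,0) (20,1) (19,10) (15,18) (6,78/5)]
2. After x ≤ 14: [(6,4/7) (7,0) (14,0) (14,266/15) (6,78/5)]
3. After y ≥ 16: [(14,16) (14,266/15) (15/2,16)]
4. After y ≤ 19: [(14,16) (14,266/15) (15/2,16)]
5. Canonical ring: [(15/2,16) (14,16) (14,266/15)]

Clipped polygon: [(15/2,16) (14,16) (14,266/15)]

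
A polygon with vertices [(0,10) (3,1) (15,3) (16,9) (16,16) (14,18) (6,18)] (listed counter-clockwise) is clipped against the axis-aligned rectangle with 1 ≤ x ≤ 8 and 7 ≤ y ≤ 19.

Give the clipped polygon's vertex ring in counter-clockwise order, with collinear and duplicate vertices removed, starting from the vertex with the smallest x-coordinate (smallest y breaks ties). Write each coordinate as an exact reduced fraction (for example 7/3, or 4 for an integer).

1. After x ≥ 1: [(1,34/3) (1,7) (3,1) (15,3) (16,9) (16,16) (14,18) (6,18)]
2. After x ≤ 8: [(1,34/3) (1,7) (3,1) (8,11/6) (8,18) (6,18)]
3. After y ≥ 7: [(1,34/3) (1,7) (1,7) (8,7) (8,18) (6,18)]
4. After y ≤ 19: [(1,34/3) (1,7) (1,7) (8,7) (8,18) (6,18)]
5. Canonical ring: [(1,7) (8,7) (8,18) (6,18) (1,34/3)]

Clipped polygon: [(1,7) (8,7) (8,18) (6,18) (1,34/3)]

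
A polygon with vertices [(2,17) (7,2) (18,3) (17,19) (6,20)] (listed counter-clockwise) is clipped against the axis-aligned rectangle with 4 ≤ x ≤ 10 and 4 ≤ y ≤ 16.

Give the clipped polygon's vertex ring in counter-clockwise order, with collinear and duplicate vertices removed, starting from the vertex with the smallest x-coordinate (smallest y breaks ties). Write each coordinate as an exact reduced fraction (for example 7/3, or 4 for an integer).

1. After x ≥ 4: [(4,37/2) (4,11) (7,2) (18,3) (17,19) (6,20)]
2. After x ≤ 10: [(4,37/2) (4,11) (7,2) (10,25/11) (10,216/11) (6,20)]
3. After y ≥ 4: [(4,37/2) (4,11) (19/3,4) (10,4) (10,216/11) (6,20)]
4. After y ≤ 16: [(4,16) (4,11) (19/3,4) (10,4) (10,16)]
5. Canonical ring: [(4,11) (19/3,4) (10,4) (10,16) (4,16)]

Clipped polygon: [(4,11) (19/3,4) (10,4) (10,16) (4,16)]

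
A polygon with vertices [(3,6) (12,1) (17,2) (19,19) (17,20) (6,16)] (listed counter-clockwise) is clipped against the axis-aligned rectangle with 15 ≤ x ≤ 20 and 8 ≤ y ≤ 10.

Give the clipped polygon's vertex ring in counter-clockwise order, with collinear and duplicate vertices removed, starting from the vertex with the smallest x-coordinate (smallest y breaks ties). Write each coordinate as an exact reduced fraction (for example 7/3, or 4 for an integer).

1. After x ≥ 15: [(15,8/5) (17,2) (19,19) (17,20) (15,212/11)]
2. After x ≤ 20: [(15,8/5) (17,2) (19,19) (17,20) (15,212/11)]
3. After y ≥ 8: [(15,8) (301/17,8) (19,19) (17,20) (15,212/11)]
4. After y ≤ 10: [(15,10) (15,8) (301/17,8) (305/17,10)]
5. Canonical ring: [(15,8) (301/17,8) (305/17,10) (15,10)]

Clipped polygon: [(15,8) (301/17,8) (305/17,10) (15,10)]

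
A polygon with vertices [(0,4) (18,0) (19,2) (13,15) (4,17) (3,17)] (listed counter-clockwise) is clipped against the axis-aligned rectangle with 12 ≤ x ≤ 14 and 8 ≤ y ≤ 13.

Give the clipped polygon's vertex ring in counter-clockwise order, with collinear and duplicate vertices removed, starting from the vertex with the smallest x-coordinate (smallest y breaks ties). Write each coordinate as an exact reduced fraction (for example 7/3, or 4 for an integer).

Clipped polygon: [(12,8) (14,8) (14,77/6) (181/13,13) (12,13)]

1. After x ≥ 12: [(12,4/3) (18,0) (19,2) (13,15) (12,137/9)]
2. After x ≤ 14: [(12,4/3) (14,8/9) (14,77/6) (13,15) (12,137/9)]
3. After y ≥ 8: [(12,8) (14,8) (14,77/6) (13,15) (12,137/9)]
4. After y ≤ 13: [(12,13) (12,8) (14,8) (14,77/6) (181/13,13)]
5. Canonical ring: [(12,8) (14,8) (14,77/6) (181/13,13) (12,13)]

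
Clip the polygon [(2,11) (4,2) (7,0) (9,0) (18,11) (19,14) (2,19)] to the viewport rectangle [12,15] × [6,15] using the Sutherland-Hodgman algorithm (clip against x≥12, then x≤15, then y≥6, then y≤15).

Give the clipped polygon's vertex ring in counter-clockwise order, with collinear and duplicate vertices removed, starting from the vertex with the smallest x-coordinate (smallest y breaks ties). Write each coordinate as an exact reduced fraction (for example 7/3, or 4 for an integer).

Clipped polygon: [(12,6) (153/11,6) (15,22/3) (15,15) (12,15)]

1. After x ≥ 12: [(12,11/3) (18,11) (19,14) (12,273/17)]
2. After x ≤ 15: [(12,11/3) (15,22/3) (15,258/17) (12,273/17)]
3. After y ≥ 6: [(12,6) (153/11,6) (15,22/3) (15,258/17) (12,273/17)]
4. After y ≤ 15: [(12,15) (12,6) (153/11,6) (15,22/3) (15,15)]
5. Canonical ring: [(12,6) (153/11,6) (15,22/3) (15,15) (12,15)]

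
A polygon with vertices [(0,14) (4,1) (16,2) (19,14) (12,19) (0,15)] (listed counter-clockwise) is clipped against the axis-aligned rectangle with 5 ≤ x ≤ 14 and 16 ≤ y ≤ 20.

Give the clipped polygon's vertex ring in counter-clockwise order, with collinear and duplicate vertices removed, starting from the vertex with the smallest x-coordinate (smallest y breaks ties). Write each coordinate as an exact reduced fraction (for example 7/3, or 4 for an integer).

Clipped polygon: [(5,16) (14,16) (14,123/7) (12,19) (5,50/3)]

1. After x ≥ 5: [(5,13/12) (16,2) (19,14) (12,19) (5,50/3)]
2. After x ≤ 14: [(5,13/12) (14,11/6) (14,123/7) (12,19) (5,50/3)]
3. After y ≥ 16: [(5,16) (14,16) (14,123/7) (12,19) (5,50/3)]
4. After y ≤ 20: [(5,16) (14,16) (14,123/7) (12,19) (5,50/3)]
5. Canonical ring: [(5,16) (14,16) (14,123/7) (12,19) (5,50/3)]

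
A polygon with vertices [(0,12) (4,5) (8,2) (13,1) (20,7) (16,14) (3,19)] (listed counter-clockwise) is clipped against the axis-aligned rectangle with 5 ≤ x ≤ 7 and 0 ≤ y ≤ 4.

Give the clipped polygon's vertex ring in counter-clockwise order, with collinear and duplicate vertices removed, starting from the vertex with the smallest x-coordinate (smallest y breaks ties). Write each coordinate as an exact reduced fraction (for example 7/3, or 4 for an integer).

1. After x ≥ 5: [(5,17/4) (8,2) (13,1) (20,7) (16,14) (5,237/13)]
2. After x ≤ 7: [(5,17/4) (7,11/4) (7,227/13) (5,237/13)]
3. After y ≥ 0: [(5,17/4) (7,11/4) (7,227/13) (5,237/13)]
4. After y ≤ 4: [(16/3,4) (7,11/4) (7,4)]
5. Canonical ring: [(16/3,4) (7,11/4) (7,4)]

Clipped polygon: [(16/3,4) (7,11/4) (7,4)]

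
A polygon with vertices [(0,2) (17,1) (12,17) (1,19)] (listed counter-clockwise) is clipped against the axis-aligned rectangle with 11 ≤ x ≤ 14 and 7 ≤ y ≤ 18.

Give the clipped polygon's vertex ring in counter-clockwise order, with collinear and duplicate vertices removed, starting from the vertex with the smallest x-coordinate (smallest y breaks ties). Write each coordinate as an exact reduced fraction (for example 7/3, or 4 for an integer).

1. After x ≥ 11: [(11,23/17) (17,1) (12,17) (11,189/11)]
2. After x ≤ 14: [(11,23/17) (14,20/17) (14,53/5) (12,17) (11,189/11)]
3. After y ≥ 7: [(11,7) (14,7) (14,53/5) (12,17) (11,189/11)]
4. After y ≤ 18: [(11,7) (14,7) (14,53/5) (12,17) (11,189/11)]
5. Canonical ring: [(11,7) (14,7) (14,53/5) (12,17) (11,189/11)]

Clipped polygon: [(11,7) (14,7) (14,53/5) (12,17) (11,189/11)]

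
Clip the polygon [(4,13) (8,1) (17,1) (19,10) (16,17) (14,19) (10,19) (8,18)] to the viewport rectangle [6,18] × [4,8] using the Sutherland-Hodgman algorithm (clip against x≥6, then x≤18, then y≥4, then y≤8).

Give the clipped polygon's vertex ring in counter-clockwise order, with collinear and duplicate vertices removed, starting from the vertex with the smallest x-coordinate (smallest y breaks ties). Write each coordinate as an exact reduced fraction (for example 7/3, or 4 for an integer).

Clipped polygon: [(6,7) (7,4) (53/3,4) (18,11/2) (18,8) (6,8)]

1. After x ≥ 6: [(6,31/2) (6,7) (8,1) (17,1) (19,10) (16,17) (14,19) (10,19) (8,18)]
2. After x ≤ 18: [(6,31/2) (6,7) (8,1) (17,1) (18,11/2) (18,37/3) (16,17) (14,19) (10,19) (8,18)]
3. After y ≥ 4: [(6,31/2) (6,7) (7,4) (53/3,4) (18,11/2) (18,37/3) (16,17) (14,19) (10,19) (8,18)]
4. After y ≤ 8: [(6,8) (6,7) (7,4) (53/3,4) (18,11/2) (18,8)]
5. Canonical ring: [(6,7) (7,4) (53/3,4) (18,11/2) (18,8) (6,8)]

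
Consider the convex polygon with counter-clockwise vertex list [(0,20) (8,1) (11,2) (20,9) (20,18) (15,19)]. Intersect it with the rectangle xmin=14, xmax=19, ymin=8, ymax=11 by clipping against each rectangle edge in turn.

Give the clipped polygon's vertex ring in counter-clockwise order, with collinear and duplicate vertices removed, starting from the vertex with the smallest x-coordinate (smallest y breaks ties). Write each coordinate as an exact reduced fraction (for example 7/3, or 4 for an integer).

Clipped polygon: [(14,8) (131/7,8) (19,74/9) (19,11) (14,11)]

1. After x ≥ 14: [(14,286/15) (14,13/3) (20,9) (20,18) (15,19)]
2. After x ≤ 19: [(14,286/15) (14,13/3) (19,74/9) (19,91/5) (15,19)]
3. After y ≥ 8: [(14,286/15) (14,8) (131/7,8) (19,74/9) (19,91/5) (15,19)]
4. After y ≤ 11: [(14,11) (14,8) (131/7,8) (19,74/9) (19,11)]
5. Canonical ring: [(14,8) (131/7,8) (19,74/9) (19,11) (14,11)]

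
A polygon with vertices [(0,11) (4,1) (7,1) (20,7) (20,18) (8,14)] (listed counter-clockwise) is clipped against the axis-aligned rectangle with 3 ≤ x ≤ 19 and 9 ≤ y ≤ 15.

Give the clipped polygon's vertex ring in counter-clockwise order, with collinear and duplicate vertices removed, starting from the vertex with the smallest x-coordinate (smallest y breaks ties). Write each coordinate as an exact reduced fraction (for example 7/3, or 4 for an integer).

1. After x ≥ 3: [(3,97/8) (3,7/2) (4,1) (7,1) (20,7) (20,18) (8,14)]
2. After x ≤ 19: [(3,97/8) (3,7/2) (4,1) (7,1) (19,85/13) (19,53/3) (8,14)]
3. After y ≥ 9: [(3,97/8) (3,9) (19,9) (19,53/3) (8,14)]
4. After y ≤ 15: [(3,97/8) (3,9) (19,9) (19,15) (11,15) (8,14)]
5. Canonical ring: [(3,9) (19,9) (19,15) (11,15) (8,14) (3,97/8)]

Clipped polygon: [(3,9) (19,9) (19,15) (11,15) (8,14) (3,97/8)]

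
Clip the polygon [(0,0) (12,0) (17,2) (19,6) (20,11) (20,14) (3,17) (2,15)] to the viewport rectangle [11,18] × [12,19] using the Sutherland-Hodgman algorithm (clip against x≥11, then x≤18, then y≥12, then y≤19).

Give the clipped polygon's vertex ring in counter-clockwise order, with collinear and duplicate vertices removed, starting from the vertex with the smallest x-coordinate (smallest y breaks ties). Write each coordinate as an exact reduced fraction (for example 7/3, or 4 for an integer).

Clipped polygon: [(11,12) (18,12) (18,244/17) (11,265/17)]

1. After x ≥ 11: [(11,0) (12,0) (17,2) (19,6) (20,11) (20,14) (11,265/17)]
2. After x ≤ 18: [(11,0) (12,0) (17,2) (18,4) (18,244/17) (11,265/17)]
3. After y ≥ 12: [(11,12) (18,12) (18,244/17) (11,265/17)]
4. After y ≤ 19: [(11,12) (18,12) (18,244/17) (11,265/17)]
5. Canonical ring: [(11,12) (18,12) (18,244/17) (11,265/17)]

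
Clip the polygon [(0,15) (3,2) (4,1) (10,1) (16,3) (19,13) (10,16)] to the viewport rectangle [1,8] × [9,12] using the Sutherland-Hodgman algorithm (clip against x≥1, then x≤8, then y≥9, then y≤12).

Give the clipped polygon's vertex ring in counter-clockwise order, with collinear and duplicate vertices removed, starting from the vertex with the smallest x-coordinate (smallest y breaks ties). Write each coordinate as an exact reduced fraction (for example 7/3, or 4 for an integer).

1. After x ≥ 1: [(1,151/10) (1,32/3) (3,2) (4,1) (10,1) (16,3) (19,13) (10,16)]
2. After x ≤ 8: [(8,79/5) (1,151/10) (1,32/3) (3,2) (4,1) (8,1)]
3. After y ≥ 9: [(8,9) (8,79/5) (1,151/10) (1,32/3) (18/13,9)]
4. After y ≤ 12: [(8,9) (8,12) (1,12) (1,32/3) (18/13,9)]
5. Canonical ring: [(1,32/3) (18/13,9) (8,9) (8,12) (1,12)]

Clipped polygon: [(1,32/3) (18/13,9) (8,9) (8,12) (1,12)]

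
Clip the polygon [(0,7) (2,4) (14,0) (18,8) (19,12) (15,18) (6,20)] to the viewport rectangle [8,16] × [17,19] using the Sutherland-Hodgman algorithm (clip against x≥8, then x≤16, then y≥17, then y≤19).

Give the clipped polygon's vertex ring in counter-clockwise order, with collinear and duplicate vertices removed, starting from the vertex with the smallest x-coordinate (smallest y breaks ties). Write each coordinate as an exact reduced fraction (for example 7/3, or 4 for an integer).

1. After x ≥ 8: [(8,2) (14,0) (18,8) (19,12) (15,18) (8,176/9)]
2. After x ≤ 16: [(8,2) (14,0) (16,4) (16,33/2) (15,18) (8,176/9)]
3. After y ≥ 17: [(8,17) (47/3,17) (15,18) (8,176/9)]
4. After y ≤ 19: [(8,19) (8,17) (47/3,17) (15,18) (21/2,19)]
5. Canonical ring: [(8,17) (47/3,17) (15,18) (21/2,19) (8,19)]

Clipped polygon: [(8,17) (47/3,17) (15,18) (21/2,19) (8,19)]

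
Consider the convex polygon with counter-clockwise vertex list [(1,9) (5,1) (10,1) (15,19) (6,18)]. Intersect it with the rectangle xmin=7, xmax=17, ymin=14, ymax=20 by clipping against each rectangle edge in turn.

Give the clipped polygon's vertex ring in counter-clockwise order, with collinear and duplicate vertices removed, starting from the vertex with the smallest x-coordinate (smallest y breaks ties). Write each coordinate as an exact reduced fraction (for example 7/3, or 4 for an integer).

1. After x ≥ 7: [(7,1) (10,1) (15,19) (7,163/9)]
2. After x ≤ 17: [(7,1) (10,1) (15,19) (7,163/9)]
3. After y ≥ 14: [(7,14) (245/18,14) (15,19) (7,163/9)]
4. After y ≤ 20: [(7,14) (245/18,14) (15,19) (7,163/9)]
5. Canonical ring: [(7,14) (245/18,14) (15,19) (7,163/9)]

Clipped polygon: [(7,14) (245/18,14) (15,19) (7,163/9)]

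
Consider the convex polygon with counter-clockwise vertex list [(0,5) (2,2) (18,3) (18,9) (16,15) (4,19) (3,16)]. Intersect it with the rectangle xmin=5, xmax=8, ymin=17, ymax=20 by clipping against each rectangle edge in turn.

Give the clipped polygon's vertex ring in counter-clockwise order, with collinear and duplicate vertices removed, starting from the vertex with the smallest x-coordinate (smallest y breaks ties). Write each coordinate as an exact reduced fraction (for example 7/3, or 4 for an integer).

Clipped polygon: [(5,17) (8,17) (8,53/3) (5,56/3)]

1. After x ≥ 5: [(5,35/16) (18,3) (18,9) (16,15) (5,56/3)]
2. After x ≤ 8: [(5,35/16) (8,19/8) (8,53/3) (5,56/3)]
3. After y ≥ 17: [(5,17) (8,17) (8,53/3) (5,56/3)]
4. After y ≤ 20: [(5,17) (8,17) (8,53/3) (5,56/3)]
5. Canonical ring: [(5,17) (8,17) (8,53/3) (5,56/3)]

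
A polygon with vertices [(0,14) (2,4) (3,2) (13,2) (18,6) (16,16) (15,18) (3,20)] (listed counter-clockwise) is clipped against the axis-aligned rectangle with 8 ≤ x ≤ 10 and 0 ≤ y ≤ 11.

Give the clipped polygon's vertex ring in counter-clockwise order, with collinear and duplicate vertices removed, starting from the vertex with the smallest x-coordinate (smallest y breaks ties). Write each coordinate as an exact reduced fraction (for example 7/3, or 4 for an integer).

1. After x ≥ 8: [(8,2) (13,2) (18,6) (16,16) (15,18) (8,115/6)]
2. After x ≤ 10: [(8,2) (10,2) (10,113/6) (8,115/6)]
3. After y ≥ 0: [(8,2) (10,2) (10,113/6) (8,115/6)]
4. After y ≤ 11: [(8,11) (8,2) (10,2) (10,11)]
5. Canonical ring: [(8,2) (10,2) (10,11) (8,11)]

Clipped polygon: [(8,2) (10,2) (10,11) (8,11)]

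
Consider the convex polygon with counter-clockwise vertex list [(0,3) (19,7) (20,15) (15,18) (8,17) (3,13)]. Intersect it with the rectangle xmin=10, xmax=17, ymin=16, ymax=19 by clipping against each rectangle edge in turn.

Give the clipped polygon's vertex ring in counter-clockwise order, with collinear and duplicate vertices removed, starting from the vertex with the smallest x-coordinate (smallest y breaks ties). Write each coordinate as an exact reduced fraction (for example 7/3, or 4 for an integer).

Clipped polygon: [(10,16) (17,16) (17,84/5) (15,18) (10,121/7)]

1. After x ≥ 10: [(10,97/19) (19,7) (20,15) (15,18) (10,121/7)]
2. After x ≤ 17: [(10,97/19) (17,125/19) (17,84/5) (15,18) (10,121/7)]
3. After y ≥ 16: [(10,16) (17,16) (17,84/5) (15,18) (10,121/7)]
4. After y ≤ 19: [(10,16) (17,16) (17,84/5) (15,18) (10,121/7)]
5. Canonical ring: [(10,16) (17,16) (17,84/5) (15,18) (10,121/7)]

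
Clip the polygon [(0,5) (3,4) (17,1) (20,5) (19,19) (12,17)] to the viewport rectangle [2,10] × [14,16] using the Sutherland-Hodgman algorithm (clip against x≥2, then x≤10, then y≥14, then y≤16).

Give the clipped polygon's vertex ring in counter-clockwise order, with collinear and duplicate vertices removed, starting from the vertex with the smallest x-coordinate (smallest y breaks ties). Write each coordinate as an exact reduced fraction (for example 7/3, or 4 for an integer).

Clipped polygon: [(9,14) (10,14) (10,15)]

1. After x ≥ 2: [(2,7) (2,13/3) (3,4) (17,1) (20,5) (19,19) (12,17)]
2. After x ≤ 10: [(10,15) (2,7) (2,13/3) (3,4) (10,5/2)]
3. After y ≥ 14: [(10,14) (10,15) (9,14)]
4. After y ≤ 16: [(10,14) (10,15) (9,14)]
5. Canonical ring: [(9,14) (10,14) (10,15)]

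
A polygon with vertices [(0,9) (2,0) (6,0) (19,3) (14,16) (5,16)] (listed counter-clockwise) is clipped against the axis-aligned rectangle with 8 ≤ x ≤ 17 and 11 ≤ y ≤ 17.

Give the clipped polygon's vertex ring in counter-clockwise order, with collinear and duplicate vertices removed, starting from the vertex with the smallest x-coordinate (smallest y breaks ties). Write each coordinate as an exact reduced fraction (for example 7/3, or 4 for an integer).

Clipped polygon: [(8,11) (207/13,11) (14,16) (8,16)]

1. After x ≥ 8: [(8,6/13) (19,3) (14,16) (8,16)]
2. After x ≤ 17: [(8,6/13) (17,33/13) (17,41/5) (14,16) (8,16)]
3. After y ≥ 11: [(8,11) (207/13,11) (14,16) (8,16)]
4. After y ≤ 17: [(8,11) (207/13,11) (14,16) (8,16)]
5. Canonical ring: [(8,11) (207/13,11) (14,16) (8,16)]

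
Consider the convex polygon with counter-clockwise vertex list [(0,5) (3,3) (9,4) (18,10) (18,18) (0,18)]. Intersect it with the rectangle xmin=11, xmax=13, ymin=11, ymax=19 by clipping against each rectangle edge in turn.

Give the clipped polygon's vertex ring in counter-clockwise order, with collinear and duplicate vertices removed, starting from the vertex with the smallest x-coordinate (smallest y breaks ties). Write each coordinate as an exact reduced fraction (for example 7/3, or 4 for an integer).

1. After x ≥ 11: [(11,16/3) (18,10) (18,18) (11,18)]
2. After x ≤ 13: [(11,16/3) (13,20/3) (13,18) (11,18)]
3. After y ≥ 11: [(11,11) (13,11) (13,18) (11,18)]
4. After y ≤ 19: [(11,11) (13,11) (13,18) (11,18)]
5. Canonical ring: [(11,11) (13,11) (13,18) (11,18)]

Clipped polygon: [(11,11) (13,11) (13,18) (11,18)]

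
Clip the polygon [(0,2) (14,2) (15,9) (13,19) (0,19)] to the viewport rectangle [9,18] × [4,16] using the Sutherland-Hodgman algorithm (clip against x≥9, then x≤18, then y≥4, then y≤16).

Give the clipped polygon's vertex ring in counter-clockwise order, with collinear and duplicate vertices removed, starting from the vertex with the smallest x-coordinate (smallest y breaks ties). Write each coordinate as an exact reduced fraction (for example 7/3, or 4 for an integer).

Clipped polygon: [(9,4) (100/7,4) (15,9) (68/5,16) (9,16)]

1. After x ≥ 9: [(9,2) (14,2) (15,9) (13,19) (9,19)]
2. After x ≤ 18: [(9,2) (14,2) (15,9) (13,19) (9,19)]
3. After y ≥ 4: [(9,4) (100/7,4) (15,9) (13,19) (9,19)]
4. After y ≤ 16: [(9,16) (9,4) (100/7,4) (15,9) (68/5,16)]
5. Canonical ring: [(9,4) (100/7,4) (15,9) (68/5,16) (9,16)]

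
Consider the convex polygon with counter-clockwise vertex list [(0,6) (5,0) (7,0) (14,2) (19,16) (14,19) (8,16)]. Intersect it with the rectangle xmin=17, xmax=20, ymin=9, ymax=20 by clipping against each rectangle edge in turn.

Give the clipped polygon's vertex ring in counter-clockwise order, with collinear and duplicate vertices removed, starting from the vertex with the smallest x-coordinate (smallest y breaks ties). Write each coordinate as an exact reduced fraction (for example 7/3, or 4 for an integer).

1. After x ≥ 17: [(17,52/5) (19,16) (17,86/5)]
2. After x ≤ 20: [(17,52/5) (19,16) (17,86/5)]
3. After y ≥ 9: [(17,52/5) (19,16) (17,86/5)]
4. After y ≤ 20: [(17,52/5) (19,16) (17,86/5)]
5. Canonical ring: [(17,52/5) (19,16) (17,86/5)]

Clipped polygon: [(17,52/5) (19,16) (17,86/5)]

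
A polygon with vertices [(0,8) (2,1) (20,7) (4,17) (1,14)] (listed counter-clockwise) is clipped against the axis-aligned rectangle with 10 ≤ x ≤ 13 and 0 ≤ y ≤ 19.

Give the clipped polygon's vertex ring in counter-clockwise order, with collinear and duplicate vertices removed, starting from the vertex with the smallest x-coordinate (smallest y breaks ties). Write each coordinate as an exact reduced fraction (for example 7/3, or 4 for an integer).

1. After x ≥ 10: [(10,11/3) (20,7) (10,53/4)]
2. After x ≤ 13: [(10,11/3) (13,14/3) (13,91/8) (10,53/4)]
3. After y ≥ 0: [(10,11/3) (13,14/3) (13,91/8) (10,53/4)]
4. After y ≤ 19: [(10,11/3) (13,14/3) (13,91/8) (10,53/4)]
5. Canonical ring: [(10,11/3) (13,14/3) (13,91/8) (10,53/4)]

Clipped polygon: [(10,11/3) (13,14/3) (13,91/8) (10,53/4)]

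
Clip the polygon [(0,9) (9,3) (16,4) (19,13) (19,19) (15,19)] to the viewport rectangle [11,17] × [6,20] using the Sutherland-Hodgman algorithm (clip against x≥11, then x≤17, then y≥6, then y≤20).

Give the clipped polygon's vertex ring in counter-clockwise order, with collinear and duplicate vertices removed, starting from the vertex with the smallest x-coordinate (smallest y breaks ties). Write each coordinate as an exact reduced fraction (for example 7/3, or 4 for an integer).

Clipped polygon: [(11,6) (50/3,6) (17,7) (17,19) (15,19) (11,49/3)]

1. After x ≥ 11: [(11,49/3) (11,23/7) (16,4) (19,13) (19,19) (15,19)]
2. After x ≤ 17: [(11,49/3) (11,23/7) (16,4) (17,7) (17,19) (15,19)]
3. After y ≥ 6: [(11,49/3) (11,6) (50/3,6) (17,7) (17,19) (15,19)]
4. After y ≤ 20: [(11,49/3) (11,6) (50/3,6) (17,7) (17,19) (15,19)]
5. Canonical ring: [(11,6) (50/3,6) (17,7) (17,19) (15,19) (11,49/3)]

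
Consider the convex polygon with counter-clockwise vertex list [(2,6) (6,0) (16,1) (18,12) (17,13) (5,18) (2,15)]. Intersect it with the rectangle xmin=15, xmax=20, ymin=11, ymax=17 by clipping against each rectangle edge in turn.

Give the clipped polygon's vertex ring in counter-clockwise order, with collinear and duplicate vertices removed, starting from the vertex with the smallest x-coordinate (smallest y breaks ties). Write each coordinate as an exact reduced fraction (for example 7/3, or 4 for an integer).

Clipped polygon: [(15,11) (196/11,11) (18,12) (17,13) (15,83/6)]

1. After x ≥ 15: [(15,9/10) (16,1) (18,12) (17,13) (15,83/6)]
2. After x ≤ 20: [(15,9/10) (16,1) (18,12) (17,13) (15,83/6)]
3. After y ≥ 11: [(15,11) (196/11,11) (18,12) (17,13) (15,83/6)]
4. After y ≤ 17: [(15,11) (196/11,11) (18,12) (17,13) (15,83/6)]
5. Canonical ring: [(15,11) (196/11,11) (18,12) (17,13) (15,83/6)]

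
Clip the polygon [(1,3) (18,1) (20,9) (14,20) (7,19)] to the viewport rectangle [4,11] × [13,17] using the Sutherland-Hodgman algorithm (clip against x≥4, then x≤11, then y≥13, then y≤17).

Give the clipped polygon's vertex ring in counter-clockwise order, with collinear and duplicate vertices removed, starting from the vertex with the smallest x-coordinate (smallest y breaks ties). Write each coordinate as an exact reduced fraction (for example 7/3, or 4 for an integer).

Clipped polygon: [(19/4,13) (11,13) (11,17) (25/4,17)]

1. After x ≥ 4: [(4,11) (4,45/17) (18,1) (20,9) (14,20) (7,19)]
2. After x ≤ 11: [(4,11) (4,45/17) (11,31/17) (11,137/7) (7,19)]
3. After y ≥ 13: [(19/4,13) (11,13) (11,137/7) (7,19)]
4. After y ≤ 17: [(25/4,17) (19/4,13) (11,13) (11,17)]
5. Canonical ring: [(19/4,13) (11,13) (11,17) (25/4,17)]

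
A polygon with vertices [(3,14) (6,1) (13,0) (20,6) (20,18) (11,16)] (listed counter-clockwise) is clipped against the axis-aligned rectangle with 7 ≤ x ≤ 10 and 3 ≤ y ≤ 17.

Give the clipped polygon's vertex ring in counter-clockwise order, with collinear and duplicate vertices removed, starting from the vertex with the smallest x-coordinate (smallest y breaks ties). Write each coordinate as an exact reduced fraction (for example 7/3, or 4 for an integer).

1. After x ≥ 7: [(7,15) (7,6/7) (13,0) (20,6) (20,18) (11,16)]
2. After x ≤ 10: [(10,63/4) (7,15) (7,6/7) (10,3/7)]
3. After y ≥ 3: [(10,3) (10,63/4) (7,15) (7,3)]
4. After y ≤ 17: [(10,3) (10,63/4) (7,15) (7,3)]
5. Canonical ring: [(7,3) (10,3) (10,63/4) (7,15)]

Clipped polygon: [(7,3) (10,3) (10,63/4) (7,15)]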